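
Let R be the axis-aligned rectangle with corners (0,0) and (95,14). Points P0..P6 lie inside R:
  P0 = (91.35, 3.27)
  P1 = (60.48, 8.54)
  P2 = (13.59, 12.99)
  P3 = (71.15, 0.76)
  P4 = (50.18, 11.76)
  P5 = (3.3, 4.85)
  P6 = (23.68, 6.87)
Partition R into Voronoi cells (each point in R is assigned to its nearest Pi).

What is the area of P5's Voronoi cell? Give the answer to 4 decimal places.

Area of P5's cell: 138.0151

1. box [0,95]×[0,14]: [(0, 0) (95, 0) (95, 14) (0, 14)]
2. ⊥bis P5·P0 via (47.325,4.06): [(0, 0) (47.2521, 0) (47.5034, 14) (0, 14)]  |A|=663.2886
3. ⊥bis P5·P1 via (31.89,6.695): [(0, 0) (32.322, 0) (31.4186, 14) (0, 14)]  |A|=446.1844
4. ⊥bis P5·P2 via (8.445,8.92): [(0, 0) (15.5012, 0) (4.4264, 14) (0, 14)]  |A|=139.4937
5. ⊥bis P5·P3 via (37.225,2.805): [(0, 0) (15.5012, 0) (4.4264, 14) (0, 14)]  |A|=139.4937
6. ⊥bis P5·P4 via (26.74,8.305): [(0, 0) (15.5012, 0) (4.4264, 14) (0, 14)]  |A|=139.4937
7. ⊥bis P5·P6 via (13.49,5.86): [(0, 0) (14.0708, 0) (13.8659, 2.0673) (4.4264, 14) (0, 14)]  |A|=138.0151
8. canonical 5-gon: [(0, 0) (14.0708, 0) (13.8659, 2.0673) (4.4264, 14) (0, 14)]
9. shoelace: 138.0151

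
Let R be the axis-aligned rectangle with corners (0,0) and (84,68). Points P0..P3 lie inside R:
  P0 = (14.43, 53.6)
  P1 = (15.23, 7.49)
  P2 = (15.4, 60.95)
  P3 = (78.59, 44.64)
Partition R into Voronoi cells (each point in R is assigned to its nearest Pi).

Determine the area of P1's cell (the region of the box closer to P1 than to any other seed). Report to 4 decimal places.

1. box [0,84]×[0,68]: [(0, 0) (84, 0) (84, 68) (0, 68)]
2. ⊥bis P1·P0 via (14.83,30.545): [(0, 30.2877) (0, 0) (84, 0) (84, 31.7451)]  |A|=2605.3771
3. ⊥bis P1·P2 via (15.315,34.22): [(0, 30.2877) (0, 0) (84, 0) (84, 31.7451)]  |A|=2605.3771
4. ⊥bis P1·P3 via (46.91,26.065): [(43.9866, 31.0509) (0, 30.2877) (0, 0) (62.1927, 0)]  |A|=1631.6961
5. canonical 4-gon: [(43.9866, 31.0509) (0, 30.2877) (0, 0) (62.1927, 0)]
6. shoelace: 1631.6961

Area of P1's cell: 1631.6961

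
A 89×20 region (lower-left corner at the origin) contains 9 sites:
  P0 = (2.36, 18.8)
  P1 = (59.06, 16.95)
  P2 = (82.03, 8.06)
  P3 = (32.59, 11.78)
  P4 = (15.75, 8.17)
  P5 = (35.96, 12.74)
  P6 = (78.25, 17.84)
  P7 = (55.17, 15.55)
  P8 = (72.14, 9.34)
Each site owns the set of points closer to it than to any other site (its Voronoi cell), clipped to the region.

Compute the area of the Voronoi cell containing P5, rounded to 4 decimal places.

Area of P5's cell: 225.0505

1. box [0,89]×[0,20]: [(0, 0) (89, 0) (89, 20) (0, 20)]
2. ⊥bis P5·P0 via (19.16,15.77): [(16.3158, 0) (89, 0) (89, 20) (19.9229, 20)]  |A|=1417.6132
3. ⊥bis P5·P1 via (47.51,14.845): [(16.3158, 0) (50.2155, 0) (46.5705, 20) (19.9229, 20)]  |A|=605.4733
4. ⊥bis P5·P2 via (58.995,10.4): [(16.3158, 0) (50.2155, 0) (46.5705, 20) (19.9229, 20)]  |A|=605.4733
5. ⊥bis P5·P3 via (34.275,12.26): [(37.7675, 0) (50.2155, 0) (46.5705, 20) (32.0701, 20)]  |A|=269.4842
6. ⊥bis P5·P4 via (25.855,10.455): [(37.7675, 0) (50.2155, 0) (46.5705, 20) (32.0701, 20)]  |A|=269.4842
7. ⊥bis P5·P6 via (57.105,15.29): [(37.7675, 0) (50.2155, 0) (46.5705, 20) (32.0701, 20)]  |A|=269.4842
8. ⊥bis P5·P7 via (45.565,14.145): [(37.7675, 0) (47.6341, 0) (44.7085, 20) (32.0701, 20)]  |A|=225.0505
9. ⊥bis P5·P8 via (54.05,11.04): [(37.7675, 0) (47.6341, 0) (44.7085, 20) (32.0701, 20)]  |A|=225.0505
10. canonical 4-gon: [(37.7675, 0) (47.6341, 0) (44.7085, 20) (32.0701, 20)]
11. shoelace: 225.0505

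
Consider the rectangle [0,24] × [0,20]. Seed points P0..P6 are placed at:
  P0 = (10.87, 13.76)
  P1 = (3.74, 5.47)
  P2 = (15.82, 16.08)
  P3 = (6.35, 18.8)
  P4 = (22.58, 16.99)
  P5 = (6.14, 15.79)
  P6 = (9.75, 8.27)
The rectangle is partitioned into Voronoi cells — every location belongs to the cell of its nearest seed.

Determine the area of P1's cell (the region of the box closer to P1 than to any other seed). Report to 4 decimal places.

Area of P1's cell: 82.2376

1. box [0,24]×[0,20]: [(0, 0) (24, 0) (24, 20) (0, 20)]
2. ⊥bis P1·P0 via (7.305,9.615): [(0, 15.8978) (0, 0) (18.4843, 0)]  |A|=146.9301
3. ⊥bis P1·P2 via (9.78,10.775): [(0, 15.8978) (0, 0) (18.4843, 0)]  |A|=146.9301
4. ⊥bis P1·P3 via (5.045,12.135): [(4.1775, 12.3048) (0, 13.1228) (0, 0) (18.4843, 0)]  |A|=141.1337
5. ⊥bis P1·P4 via (13.16,11.23): [(4.1775, 12.3048) (0, 13.1228) (0, 0) (18.4843, 0)]  |A|=141.1337
6. ⊥bis P1·P5 via (4.94,10.63): [(6.564, 10.2523) (0, 11.7788) (0, 0) (18.4843, 0)]  |A|=133.4116
7. ⊥bis P1·P6 via (6.745,6.87): [(4.9997, 10.6161) (0, 11.7788) (0, 0) (9.9457, 0)]  |A|=82.2376
8. canonical 4-gon: [(4.9997, 10.6161) (0, 11.7788) (0, 0) (9.9457, 0)]
9. shoelace: 82.2376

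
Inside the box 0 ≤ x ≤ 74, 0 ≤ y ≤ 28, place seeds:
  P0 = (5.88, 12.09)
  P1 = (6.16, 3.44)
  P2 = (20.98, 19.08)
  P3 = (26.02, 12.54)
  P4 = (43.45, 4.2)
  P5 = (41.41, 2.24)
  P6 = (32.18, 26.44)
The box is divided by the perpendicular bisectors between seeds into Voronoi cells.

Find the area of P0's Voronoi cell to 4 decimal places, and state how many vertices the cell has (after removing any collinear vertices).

1. box [0,74]×[0,28]: [(0, 0) (74, 0) (74, 28) (0, 28)]
2. ⊥bis P0·P1 via (6.02,7.765): [(0, 7.5701) (74, 9.9655) (74, 28) (0, 28)]  |A|=1423.1813
3. ⊥bis P0·P2 via (13.43,15.585): [(0, 7.5701) (16.8871, 8.1168) (7.6829, 28) (0, 28)]  |A|=248.8818
4. ⊥bis P0·P3 via (15.95,12.315): [(0, 7.5701) (16.0444, 8.0895) (16.001, 10.031) (7.6829, 28) (0, 28)]  |A|=248.0631
5. ⊥bis P0·P4 via (24.665,8.145): [(0, 7.5701) (16.0444, 8.0895) (16.001, 10.031) (7.6829, 28) (0, 28)]  |A|=248.0631
6. ⊥bis P0·P5 via (23.645,7.165): [(0, 7.5701) (16.0444, 8.0895) (16.001, 10.031) (7.6829, 28) (0, 28)]  |A|=248.0631
7. ⊥bis P0·P6 via (19.03,19.265): [(0, 7.5701) (16.0444, 8.0895) (16.001, 10.031) (7.6829, 28) (0, 28)]  |A|=248.0631
8. canonical 5-gon: [(0, 7.5701) (16.0444, 8.0895) (16.001, 10.031) (7.6829, 28) (0, 28)]
9. shoelace: 248.0631

Area of P0's cell: 248.0631 (5 vertices)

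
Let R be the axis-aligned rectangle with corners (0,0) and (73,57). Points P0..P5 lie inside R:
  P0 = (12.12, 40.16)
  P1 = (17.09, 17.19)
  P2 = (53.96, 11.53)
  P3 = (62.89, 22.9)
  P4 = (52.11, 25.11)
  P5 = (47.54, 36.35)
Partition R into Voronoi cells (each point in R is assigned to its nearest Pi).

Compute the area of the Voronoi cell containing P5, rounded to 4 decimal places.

1. box [0,73]×[0,57]: [(0, 0) (73, 0) (73, 57) (0, 57)]
2. ⊥bis P5·P0 via (29.83,38.255): [(25.715, 0) (73, 0) (73, 57) (31.8463, 57)]  |A|=2520.5007
3. ⊥bis P5·P1 via (32.315,26.77): [(29.1378, 31.8194) (49.1594, 0) (73, 0) (73, 57) (31.8463, 57)]  |A|=2147.507
4. ⊥bis P5·P2 via (50.75,23.94): [(29.1378, 31.8194) (36.4269, 20.2352) (73, 29.6952) (73, 57) (31.8463, 57)]  |A|=1363.2749
5. ⊥bis P5·P3 via (55.215,29.625): [(29.1378, 31.8194) (36.4269, 20.2352) (50.0824, 23.7673) (73, 49.9224) (73, 57) (31.8463, 57)]  |A|=1131.4958
6. ⊥bis P5·P4 via (49.825,30.73): [(29.1378, 31.8194) (33.8979, 24.2543) (59.702, 34.7458) (73, 49.9224) (73, 57) (31.8463, 57)]  |A|=1008.4049
7. canonical 6-gon: [(29.1378, 31.8194) (33.8979, 24.2543) (59.702, 34.7458) (73, 49.9224) (73, 57) (31.8463, 57)]
8. shoelace: 1008.4049

Area of P5's cell: 1008.4049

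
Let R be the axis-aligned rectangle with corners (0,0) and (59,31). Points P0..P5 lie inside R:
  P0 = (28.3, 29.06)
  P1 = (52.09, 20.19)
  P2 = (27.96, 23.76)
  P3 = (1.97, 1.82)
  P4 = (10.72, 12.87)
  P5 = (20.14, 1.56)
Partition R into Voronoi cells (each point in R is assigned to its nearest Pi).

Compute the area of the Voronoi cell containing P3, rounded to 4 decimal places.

Area of P3's cell: 88.3611

1. box [0,59]×[0,31]: [(0, 0) (59, 0) (59, 31) (0, 31)]
2. ⊥bis P3·P0 via (15.135,15.44): [(0, 30.0694) (0, 0) (31.1086, 0)]  |A|=467.7087
3. ⊥bis P3·P1 via (27.03,11.005): [(31.0388, 0.0675) (0, 30.0694) (0, 0) (31.0636, 0)]  |A|=467.7072
4. ⊥bis P3·P2 via (14.965,12.79): [(2.0553, 28.0827) (0, 30.0694) (0, 0) (25.7619, 0)]  |A|=392.634
5. ⊥bis P3·P4 via (6.345,7.345): [(0, 12.3693) (0, 0) (15.6207, 0)]  |A|=96.6086
6. ⊥bis P3·P5 via (11.055,1.69): [(11.0822, 3.5938) (0, 12.3693) (0, 0) (11.0308, 0)]  |A|=88.3611
7. canonical 4-gon: [(11.0822, 3.5938) (0, 12.3693) (0, 0) (11.0308, 0)]
8. shoelace: 88.3611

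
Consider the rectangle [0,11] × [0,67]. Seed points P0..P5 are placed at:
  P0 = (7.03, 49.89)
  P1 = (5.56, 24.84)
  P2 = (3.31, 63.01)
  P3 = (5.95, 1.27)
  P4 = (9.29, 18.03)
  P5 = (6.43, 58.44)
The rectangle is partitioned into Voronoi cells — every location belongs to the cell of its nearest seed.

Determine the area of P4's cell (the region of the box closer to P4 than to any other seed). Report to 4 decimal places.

Area of P4's cell: 113.3896

1. box [0,11]×[0,67]: [(0, 0) (11, 0) (11, 67) (0, 67)]
2. ⊥bis P4·P0 via (8.16,33.96): [(0, 33.3812) (0, 0) (11, 0) (11, 34.1615)]  |A|=371.4844
3. ⊥bis P4·P1 via (7.425,21.435): [(0, 17.3681) (0, 0) (11, 0) (11, 23.3931)]  |A|=224.1869
4. ⊥bis P4·P2 via (6.3,40.52): [(0, 17.3681) (0, 0) (11, 0) (11, 23.3931)]  |A|=224.1869
5. ⊥bis P4·P3 via (7.62,9.65): [(0, 17.3681) (0, 11.1685) (11, 8.9764) (11, 23.3931)]  |A|=113.3896
6. ⊥bis P4·P5 via (7.86,38.235): [(0, 17.3681) (0, 11.1685) (11, 8.9764) (11, 23.3931)]  |A|=113.3896
7. canonical 4-gon: [(0, 17.3681) (0, 11.1685) (11, 8.9764) (11, 23.3931)]
8. shoelace: 113.3896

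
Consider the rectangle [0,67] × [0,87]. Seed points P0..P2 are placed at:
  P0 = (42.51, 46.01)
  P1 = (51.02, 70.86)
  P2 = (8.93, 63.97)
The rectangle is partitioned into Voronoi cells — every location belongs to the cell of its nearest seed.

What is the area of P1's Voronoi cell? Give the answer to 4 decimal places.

Area of P1's cell: 1109.9494

1. box [0,67]×[0,87]: [(0, 0) (67, 0) (67, 87) (0, 87)]
2. ⊥bis P1·P0 via (46.765,58.435): [(0, 74.4499) (67, 51.5054) (67, 87) (0, 87)]  |A|=1609.4966
3. ⊥bis P1·P2 via (29.975,67.415): [(30.5352, 63.993) (67, 51.5054) (67, 87) (26.769, 87)]  |A|=1109.9494
4. canonical 4-gon: [(30.5352, 63.993) (67, 51.5054) (67, 87) (26.769, 87)]
5. shoelace: 1109.9494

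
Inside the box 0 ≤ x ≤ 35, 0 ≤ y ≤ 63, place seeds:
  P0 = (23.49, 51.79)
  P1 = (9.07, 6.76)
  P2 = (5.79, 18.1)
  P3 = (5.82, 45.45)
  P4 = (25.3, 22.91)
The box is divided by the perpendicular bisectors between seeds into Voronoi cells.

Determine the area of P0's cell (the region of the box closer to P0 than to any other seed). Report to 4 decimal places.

1. box [0,35]×[0,63]: [(0, 0) (35, 0) (35, 63) (0, 63)]
2. ⊥bis P0·P1 via (16.28,29.275): [(0, 34.4884) (35, 23.2803) (35, 63) (0, 63)]  |A|=1194.0489
3. ⊥bis P0·P2 via (14.64,34.945): [(0, 42.6365) (35, 24.2483) (35, 63) (0, 63)]  |A|=1034.5154
4. ⊥bis P0·P3 via (14.655,48.62): [(20.7049, 31.7587) (35, 24.2483) (35, 63) (9.4955, 63)]  |A|=675.3788
5. ⊥bis P0·P4 via (24.395,37.35): [(18.824, 37.0008) (35, 38.0146) (35, 63) (9.4955, 63)]  |A|=533.6304
6. canonical 4-gon: [(18.824, 37.0008) (35, 38.0146) (35, 63) (9.4955, 63)]
7. shoelace: 533.6304

Area of P0's cell: 533.6304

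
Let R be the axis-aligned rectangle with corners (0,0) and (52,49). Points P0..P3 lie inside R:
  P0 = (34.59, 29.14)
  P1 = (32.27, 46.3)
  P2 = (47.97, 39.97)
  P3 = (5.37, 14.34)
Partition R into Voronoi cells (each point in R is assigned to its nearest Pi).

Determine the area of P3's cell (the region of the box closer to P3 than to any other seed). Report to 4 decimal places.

1. box [0,52]×[0,49]: [(0, 0) (52, 0) (52, 49) (0, 49)]
2. ⊥bis P3·P0 via (19.98,21.74): [(0, 0) (30.9914, 0) (6.1727, 49) (0, 49)]  |A|=910.5206
3. ⊥bis P3·P1 via (18.82,30.32): [(0, 46.1604) (0, 0) (30.9914, 0) (13.2668, 34.994)]  |A|=848.4563
4. ⊥bis P3·P2 via (26.67,27.155): [(0, 46.1604) (0, 0) (30.9914, 0) (13.2668, 34.994)]  |A|=848.4563
5. canonical 4-gon: [(0, 46.1604) (0, 0) (30.9914, 0) (13.2668, 34.994)]
6. shoelace: 848.4563

Area of P3's cell: 848.4563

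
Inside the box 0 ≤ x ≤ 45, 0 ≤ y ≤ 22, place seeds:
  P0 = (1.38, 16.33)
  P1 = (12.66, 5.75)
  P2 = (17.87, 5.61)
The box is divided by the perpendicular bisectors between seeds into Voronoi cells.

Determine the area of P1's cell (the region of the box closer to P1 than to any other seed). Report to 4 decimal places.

Area of P1's cell: 180.8302

1. box [0,45]×[0,22]: [(0, 0) (45, 0) (45, 22) (0, 22)]
2. ⊥bis P1·P0 via (7.02,11.04): [(0, 3.5555) (0, 0) (45, 0) (45, 22) (17.2999, 22)]  |A|=830.4567
3. ⊥bis P1·P2 via (15.265,5.68): [(15.6565, 20.2479) (0, 3.5555) (0, 0) (15.1124, 0)]  |A|=180.8302
4. canonical 4-gon: [(15.6565, 20.2479) (0, 3.5555) (0, 0) (15.1124, 0)]
5. shoelace: 180.8302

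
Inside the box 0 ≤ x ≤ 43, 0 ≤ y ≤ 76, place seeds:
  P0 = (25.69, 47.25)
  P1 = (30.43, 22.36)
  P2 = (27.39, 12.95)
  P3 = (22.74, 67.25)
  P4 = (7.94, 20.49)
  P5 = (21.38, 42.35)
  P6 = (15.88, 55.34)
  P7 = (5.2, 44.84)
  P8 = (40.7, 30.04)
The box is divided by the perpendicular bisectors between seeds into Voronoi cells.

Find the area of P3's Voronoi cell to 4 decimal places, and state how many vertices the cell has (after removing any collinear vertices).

1. box [0,43]×[0,76]: [(0, 0) (43, 0) (43, 76) (0, 76)]
2. ⊥bis P3·P0 via (24.215,57.25): [(0, 53.6783) (43, 60.0208) (43, 76) (0, 76)]  |A|=823.4699
3. ⊥bis P3·P1 via (26.585,44.805): [(0, 53.6783) (43, 60.0208) (43, 76) (0, 76)]  |A|=823.4699
4. ⊥bis P3·P2 via (25.065,40.1): [(0, 53.6783) (43, 60.0208) (43, 76) (0, 76)]  |A|=823.4699
5. ⊥bis P3·P4 via (15.34,43.87): [(0, 53.6783) (43, 60.0208) (43, 76) (0, 76)]  |A|=823.4699
6. ⊥bis P3·P5 via (22.06,54.8): [(0, 56.0049) (11.5111, 55.3762) (43, 60.0208) (43, 76) (0, 76)]  |A|=810.0791
7. ⊥bis P3·P6 via (19.31,61.295): [(0, 72.4173) (25.901, 57.4987) (43, 60.0208) (43, 76) (0, 76)]  |A|=580.7905
8. ⊥bis P3·P7 via (13.97,56.045): [(0, 72.4173) (25.901, 57.4987) (43, 60.0208) (43, 76) (0, 76)]  |A|=580.7905
9. ⊥bis P3·P8 via (31.72,48.645): [(0, 72.4173) (25.901, 57.4987) (43, 60.0208) (43, 76) (0, 76)]  |A|=580.7905
10. canonical 5-gon: [(0, 72.4173) (25.901, 57.4987) (43, 60.0208) (43, 76) (0, 76)]
11. shoelace: 580.7905

Area of P3's cell: 580.7905 (5 vertices)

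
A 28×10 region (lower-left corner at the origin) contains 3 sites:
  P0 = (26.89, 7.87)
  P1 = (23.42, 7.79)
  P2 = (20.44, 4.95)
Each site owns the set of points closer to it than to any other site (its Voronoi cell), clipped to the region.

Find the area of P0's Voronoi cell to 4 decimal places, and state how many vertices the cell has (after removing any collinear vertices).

1. box [0,28]×[0,10]: [(0, 0) (28, 0) (28, 10) (0, 10)]
2. ⊥bis P0·P1 via (25.155,7.83): [(25.3355, 0) (28, 0) (28, 10) (25.105, 10)]  |A|=27.7976
3. ⊥bis P0·P2 via (23.665,6.41): [(25.2694, 2.8659) (26.5669, 0) (28, 0) (28, 10) (25.105, 10)]  |A|=26.033
4. canonical 5-gon: [(25.2694, 2.8659) (26.5669, 0) (28, 0) (28, 10) (25.105, 10)]
5. shoelace: 26.033

Area of P0's cell: 26.0330 (5 vertices)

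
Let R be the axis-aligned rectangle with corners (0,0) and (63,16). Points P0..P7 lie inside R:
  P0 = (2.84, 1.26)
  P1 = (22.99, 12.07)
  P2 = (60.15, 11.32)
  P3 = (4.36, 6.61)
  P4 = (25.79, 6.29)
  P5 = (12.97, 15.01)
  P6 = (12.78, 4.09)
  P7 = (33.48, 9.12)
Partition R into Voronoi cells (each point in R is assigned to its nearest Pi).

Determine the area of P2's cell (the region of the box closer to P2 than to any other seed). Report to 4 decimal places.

1. box [0,63]×[0,16]: [(0, 0) (63, 0) (63, 16) (0, 16)]
2. ⊥bis P2·P0 via (31.495,6.29): [(32.5991, 0) (63, 0) (63, 16) (29.7905, 16)]  |A|=508.8827
3. ⊥bis P2·P1 via (41.57,11.695): [(41.334, 0) (63, 0) (63, 16) (41.6569, 16)]  |A|=344.0732
4. ⊥bis P2·P3 via (32.255,8.965): [(41.334, 0) (63, 0) (63, 16) (41.6569, 16)]  |A|=344.0732
5. ⊥bis P2·P4 via (42.97,8.805): [(44.259, 0) (63, 0) (63, 16) (41.9167, 16)]  |A|=318.5945
6. ⊥bis P2·P5 via (36.56,13.165): [(44.259, 0) (63, 0) (63, 16) (41.9167, 16)]  |A|=318.5945
7. ⊥bis P2·P6 via (36.465,7.705): [(44.259, 0) (63, 0) (63, 16) (41.9167, 16)]  |A|=318.5945
8. ⊥bis P2·P7 via (46.815,10.22): [(47.658, 0) (63, 0) (63, 16) (46.3382, 16)]  |A|=256.03
9. canonical 4-gon: [(47.658, 0) (63, 0) (63, 16) (46.3382, 16)]
10. shoelace: 256.03

Area of P2's cell: 256.0300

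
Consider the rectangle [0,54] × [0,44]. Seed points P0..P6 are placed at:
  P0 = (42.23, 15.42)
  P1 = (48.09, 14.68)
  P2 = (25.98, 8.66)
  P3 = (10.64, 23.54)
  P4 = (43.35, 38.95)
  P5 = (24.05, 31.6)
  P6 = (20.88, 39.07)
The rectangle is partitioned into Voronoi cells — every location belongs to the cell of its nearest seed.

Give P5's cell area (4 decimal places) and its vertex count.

Area of P5's cell: 265.5338 (5 vertices)

1. box [0,54]×[0,44]: [(0, 0) (54, 0) (54, 44) (0, 44)]
2. ⊥bis P5·P0 via (33.14,23.51): [(0, 0) (12.2164, 0) (51.3759, 44) (0, 44)]  |A|=1399.0291
3. ⊥bis P5·P1 via (36.07,23.14): [(0, 0) (12.2164, 0) (48.3925, 40.6478) (50.7518, 44) (0, 44)]  |A|=1397.9832
4. ⊥bis P5·P2 via (25.015,20.13): [(0, 18.0254) (30.546, 20.5953) (48.3925, 40.6478) (50.7518, 44) (0, 44)]  |A|=996.881
5. ⊥bis P5·P3 via (17.345,27.57): [(21.9707, 19.8739) (30.546, 20.5953) (48.3925, 40.6478) (50.7518, 44) (7.4698, 44)]  |A|=621.4319
6. ⊥bis P5·P4 via (33.7,35.275): [(21.9707, 19.8739) (30.546, 20.5953) (36.67, 27.4763) (30.3773, 44) (7.4698, 44)]  |A|=448.9906
7. ⊥bis P5·P6 via (22.465,35.335): [(14.6669, 32.0258) (21.9707, 19.8739) (30.546, 20.5953) (36.67, 27.4763) (32.1172, 39.4311)]  |A|=265.5338
8. canonical 5-gon: [(14.6669, 32.0258) (21.9707, 19.8739) (30.546, 20.5953) (36.67, 27.4763) (32.1172, 39.4311)]
9. shoelace: 265.5338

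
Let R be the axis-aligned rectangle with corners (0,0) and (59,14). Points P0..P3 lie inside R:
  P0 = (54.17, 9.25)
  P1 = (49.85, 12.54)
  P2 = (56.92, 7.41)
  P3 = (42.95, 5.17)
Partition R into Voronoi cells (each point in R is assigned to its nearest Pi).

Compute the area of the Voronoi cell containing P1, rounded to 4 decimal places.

1. box [0,59]×[0,14]: [(0, 0) (59, 0) (59, 14) (0, 14)]
2. ⊥bis P1·P0 via (52.01,10.895): [(0, 0) (43.7127, 0) (54.3747, 14) (0, 14)]  |A|=686.6114
3. ⊥bis P1·P2 via (53.385,9.975): [(0, 0) (43.7127, 0) (54.3747, 14) (0, 14)]  |A|=686.6114
4. ⊥bis P1·P3 via (46.4,8.855): [(48.768, 6.638) (54.3747, 14) (40.9045, 14)]  |A|=49.5835
5. canonical 3-gon: [(48.768, 6.638) (54.3747, 14) (40.9045, 14)]
6. shoelace: 49.5835

Area of P1's cell: 49.5835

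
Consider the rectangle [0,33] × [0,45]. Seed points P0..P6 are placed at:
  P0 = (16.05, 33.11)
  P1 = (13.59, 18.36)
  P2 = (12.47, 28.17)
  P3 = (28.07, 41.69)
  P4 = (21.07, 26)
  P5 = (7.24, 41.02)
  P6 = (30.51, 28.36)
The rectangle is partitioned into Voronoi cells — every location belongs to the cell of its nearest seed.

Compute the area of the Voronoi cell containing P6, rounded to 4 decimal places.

1. box [0,33]×[0,45]: [(0, 0) (33, 0) (33, 45) (0, 45)]
2. ⊥bis P6·P0 via (23.28,30.735): [(13.1838, 0) (33, 0) (33, 45) (27.9659, 45)]  |A|=559.1311
3. ⊥bis P6·P1 via (22.05,23.36): [(21.2834, 24.657) (33, 4.8326) (33, 45) (27.9659, 45)]  |A|=286.5158
4. ⊥bis P6·P2 via (21.49,28.265): [(21.5204, 25.3784) (21.5324, 24.2357) (33, 4.8326) (33, 45) (27.9659, 45)]  |A|=286.3761
5. ⊥bis P6·P3 via (29.29,35.025): [(24.3949, 34.129) (21.5204, 25.3784) (21.5324, 24.2357) (33, 4.8326) (33, 35.7041)]  |A|=219.0173
6. ⊥bis P6·P4 via (25.79,27.18): [(24.3949, 34.129) (24.2006, 33.5375) (30.1869, 9.5923) (33, 4.8326) (33, 35.7041)]  |A|=157.6501
7. ⊥bis P6·P5 via (18.875,34.69): [(24.3949, 34.129) (24.2006, 33.5375) (30.1869, 9.5923) (33, 4.8326) (33, 35.7041)]  |A|=157.6501
8. canonical 5-gon: [(24.3949, 34.129) (24.2006, 33.5375) (30.1869, 9.5923) (33, 4.8326) (33, 35.7041)]
9. shoelace: 157.6501

Area of P6's cell: 157.6501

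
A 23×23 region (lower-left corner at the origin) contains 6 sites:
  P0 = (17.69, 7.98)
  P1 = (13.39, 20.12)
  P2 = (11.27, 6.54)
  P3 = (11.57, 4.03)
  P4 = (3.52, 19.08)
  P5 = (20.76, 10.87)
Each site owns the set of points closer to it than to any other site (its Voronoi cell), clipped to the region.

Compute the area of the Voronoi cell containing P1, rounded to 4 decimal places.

1. box [0,23]×[0,23]: [(0, 0) (23, 0) (23, 23) (0, 23)]
2. ⊥bis P1·P0 via (15.54,14.05): [(0, 8.5457) (23, 16.6923) (23, 23) (0, 23)]  |A|=238.7624
3. ⊥bis P1·P2 via (12.33,13.33): [(0, 15.2549) (13.1471, 13.2024) (23, 16.6923) (23, 23) (0, 23)]  |A|=194.6594
4. ⊥bis P1·P3 via (12.48,12.075): [(0, 15.2549) (13.1471, 13.2024) (23, 16.6923) (23, 23) (0, 23)]  |A|=194.6594
5. ⊥bis P1·P4 via (8.455,19.6): [(9.0619, 13.8402) (13.1471, 13.2024) (23, 16.6923) (23, 23) (8.0967, 23)]  |A|=122.4842
6. ⊥bis P1·P5 via (17.075,15.495): [(9.0619, 13.8402) (13.1471, 13.2024) (15.0384, 13.8723) (23, 20.2158) (23, 23) (8.0967, 23)]  |A|=108.4581
7. canonical 6-gon: [(9.0619, 13.8402) (13.1471, 13.2024) (15.0384, 13.8723) (23, 20.2158) (23, 23) (8.0967, 23)]
8. shoelace: 108.4581

Area of P1's cell: 108.4581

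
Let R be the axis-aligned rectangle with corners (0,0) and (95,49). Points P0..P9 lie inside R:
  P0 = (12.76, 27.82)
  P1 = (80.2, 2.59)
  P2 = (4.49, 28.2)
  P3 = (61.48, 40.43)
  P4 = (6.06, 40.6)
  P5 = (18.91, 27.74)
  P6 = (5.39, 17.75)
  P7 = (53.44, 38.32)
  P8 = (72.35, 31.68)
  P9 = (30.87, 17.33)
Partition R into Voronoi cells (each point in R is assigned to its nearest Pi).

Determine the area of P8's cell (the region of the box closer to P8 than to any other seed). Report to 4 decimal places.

Area of P8's cell: 953.4050

1. box [0,95]×[0,49]: [(0, 0) (95, 0) (95, 49) (0, 49)]
2. ⊥bis P8·P0 via (42.555,29.75): [(44.4821, 0) (95, 0) (95, 49) (41.3081, 49)]  |A|=2553.1414
3. ⊥bis P8·P1 via (76.275,17.135): [(43.9374, 8.4086) (95, 22.188) (95, 49) (41.3081, 49)]  |A|=1774.2602
4. ⊥bis P8·P2 via (38.42,29.94): [(43.9374, 8.4086) (95, 22.188) (95, 49) (41.3081, 49)]  |A|=1774.2602
5. ⊥bis P8·P3 via (66.915,36.055): [(44.8612, 8.6579) (95, 22.188) (95, 49) (77.3353, 49)]  |A|=1028.4758
6. ⊥bis P8·P4 via (39.205,36.14): [(44.8612, 8.6579) (95, 22.188) (95, 49) (77.3353, 49)]  |A|=1028.4758
7. ⊥bis P8·P5 via (45.63,29.71): [(46.9874, 11.2992) (47.1368, 9.272) (95, 22.188) (95, 49) (77.3353, 49)]  |A|=1026.1234
8. ⊥bis P8·P6 via (38.87,24.715): [(46.9874, 11.2992) (47.1368, 9.272) (95, 22.188) (95, 49) (77.3353, 49)]  |A|=1026.1234
9. ⊥bis P8·P7 via (62.895,35): [(60.4417, 28.0133) (54.5648, 11.2765) (95, 22.188) (95, 49) (77.3353, 49)]  |A|=954.9666
10. ⊥bis P8·P9 via (51.61,24.505): [(60.4417, 28.0133) (55.3816, 13.6027) (56.048, 11.6767) (95, 22.188) (95, 49) (77.3353, 49)]  |A|=953.405
11. canonical 6-gon: [(60.4417, 28.0133) (55.3816, 13.6027) (56.048, 11.6767) (95, 22.188) (95, 49) (77.3353, 49)]
12. shoelace: 953.405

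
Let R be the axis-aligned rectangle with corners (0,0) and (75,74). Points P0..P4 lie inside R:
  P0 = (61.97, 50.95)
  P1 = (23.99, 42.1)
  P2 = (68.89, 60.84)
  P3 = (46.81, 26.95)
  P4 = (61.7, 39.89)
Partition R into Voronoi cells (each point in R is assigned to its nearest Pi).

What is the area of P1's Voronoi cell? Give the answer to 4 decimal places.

Area of P1's cell: 2391.9566

1. box [0,75]×[0,74]: [(0, 0) (75, 0) (75, 74) (0, 74)]
2. ⊥bis P1·P0 via (42.98,46.525): [(0, 0) (53.8211, 0) (36.5778, 74) (0, 74)]  |A|=3344.7623
3. ⊥bis P1·P2 via (46.44,51.47): [(0, 0) (53.8211, 0) (36.5778, 74) (0, 74)]  |A|=3344.7623
4. ⊥bis P1·P3 via (35.4,34.525): [(0, 0) (12.4792, 0) (43.0805, 46.0939) (36.5778, 74) (0, 74)]  |A|=2391.9566
5. ⊥bis P1·P4 via (42.845,40.995): [(0, 0) (12.4792, 0) (43.0805, 46.0939) (36.5778, 74) (0, 74)]  |A|=2391.9566
6. canonical 5-gon: [(0, 0) (12.4792, 0) (43.0805, 46.0939) (36.5778, 74) (0, 74)]
7. shoelace: 2391.9566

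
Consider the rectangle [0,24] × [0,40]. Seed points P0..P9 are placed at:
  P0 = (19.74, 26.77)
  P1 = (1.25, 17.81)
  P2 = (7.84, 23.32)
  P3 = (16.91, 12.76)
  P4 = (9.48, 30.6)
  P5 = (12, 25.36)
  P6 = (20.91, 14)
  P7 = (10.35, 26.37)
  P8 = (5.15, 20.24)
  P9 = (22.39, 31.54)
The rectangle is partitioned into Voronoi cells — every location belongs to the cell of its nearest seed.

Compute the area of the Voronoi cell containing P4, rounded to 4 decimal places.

1. box [0,24]×[0,40]: [(0, 0) (24, 0) (24, 40) (0, 40)]
2. ⊥bis P4·P0 via (14.61,28.685): [(0, 0) (3.9021, 0) (18.8338, 40) (0, 40)]  |A|=454.7175
3. ⊥bis P4·P1 via (5.365,24.205): [(0, 27.6572) (11.471, 20.276) (18.8338, 40) (0, 40)]  |A|=256.5311
4. ⊥bis P4·P2 via (8.66,26.96): [(0, 28.9109) (13.5545, 25.8574) (18.8338, 40) (0, 40)]  |A|=208.3332
5. ⊥bis P4·P3 via (13.195,21.68): [(0, 28.9109) (13.5545, 25.8574) (18.8338, 40) (0, 40)]  |A|=208.3332
6. ⊥bis P4·P5 via (10.74,27.98): [(0, 28.9109) (8.6321, 26.9663) (15.136, 30.0941) (18.8338, 40) (0, 40)]  |A|=197.029
7. ⊥bis P4·P6 via (15.195,22.3): [(0, 28.9109) (8.6321, 26.9663) (15.136, 30.0941) (18.8338, 40) (0, 40)]  |A|=197.029
8. ⊥bis P4·P7 via (9.915,28.485): [(0, 28.9109) (5.7203, 27.6223) (13.1912, 29.1588) (15.136, 30.0941) (18.8338, 40) (0, 40)]  |A|=192.3415
9. ⊥bis P4·P8 via (7.315,25.42): [(0, 28.9109) (5.7203, 27.6223) (13.1912, 29.1588) (15.136, 30.0941) (18.8338, 40) (0, 40)]  |A|=192.3415
10. ⊥bis P4·P9 via (15.935,31.07): [(0, 28.9109) (5.7203, 27.6223) (13.1912, 29.1588) (15.136, 30.0941) (15.8641, 32.0444) (15.2848, 40) (0, 40)]  |A|=178.2242
11. canonical 7-gon: [(0, 28.9109) (5.7203, 27.6223) (13.1912, 29.1588) (15.136, 30.0941) (15.8641, 32.0444) (15.2848, 40) (0, 40)]
12. shoelace: 178.2242

Area of P4's cell: 178.2242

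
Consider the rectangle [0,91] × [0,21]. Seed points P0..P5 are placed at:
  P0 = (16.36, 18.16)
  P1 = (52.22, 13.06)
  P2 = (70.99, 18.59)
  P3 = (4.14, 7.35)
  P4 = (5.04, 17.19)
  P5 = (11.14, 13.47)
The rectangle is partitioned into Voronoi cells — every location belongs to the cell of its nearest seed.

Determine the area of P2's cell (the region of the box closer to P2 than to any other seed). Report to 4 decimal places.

1. box [0,91]×[0,21]: [(0, 0) (91, 0) (91, 21) (0, 21)]
2. ⊥bis P2·P0 via (43.675,18.375): [(43.8196, 0) (91, 0) (91, 21) (43.6543, 21)]  |A|=992.5233
3. ⊥bis P2·P1 via (61.605,15.825): [(66.2673, 0) (91, 0) (91, 21) (60.0803, 21)]  |A|=584.3492
4. ⊥bis P2·P3 via (37.565,12.97): [(66.2673, 0) (91, 0) (91, 21) (60.0803, 21)]  |A|=584.3492
5. ⊥bis P2·P4 via (38.015,17.89): [(66.2673, 0) (91, 0) (91, 21) (60.0803, 21)]  |A|=584.3492
6. ⊥bis P2·P5 via (41.065,16.03): [(66.2673, 0) (91, 0) (91, 21) (60.0803, 21)]  |A|=584.3492
7. canonical 4-gon: [(66.2673, 0) (91, 0) (91, 21) (60.0803, 21)]
8. shoelace: 584.3492

Area of P2's cell: 584.3492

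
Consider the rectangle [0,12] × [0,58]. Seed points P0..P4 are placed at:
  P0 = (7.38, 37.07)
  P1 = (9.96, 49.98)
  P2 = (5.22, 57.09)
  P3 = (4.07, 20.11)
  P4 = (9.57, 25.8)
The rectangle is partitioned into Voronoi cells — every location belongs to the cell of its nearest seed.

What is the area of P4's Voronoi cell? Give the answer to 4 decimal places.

Area of P4's cell: 86.4772

1. box [0,12]×[0,58]: [(0, 0) (12, 0) (12, 58) (0, 58)]
2. ⊥bis P4·P0 via (8.475,31.435): [(0, 29.7881) (0, 0) (12, 0) (12, 32.12)]  |A|=371.4487
3. ⊥bis P4·P1 via (9.765,37.89): [(0, 29.7881) (0, 0) (12, 0) (12, 32.12)]  |A|=371.4487
4. ⊥bis P4·P2 via (7.395,41.445): [(0, 29.7881) (0, 0) (12, 0) (12, 32.12)]  |A|=371.4487
5. ⊥bis P4·P3 via (6.82,22.955): [(0, 29.7881) (0, 29.5473) (12, 17.948) (12, 32.12)]  |A|=86.4772
6. canonical 4-gon: [(0, 29.7881) (0, 29.5473) (12, 17.948) (12, 32.12)]
7. shoelace: 86.4772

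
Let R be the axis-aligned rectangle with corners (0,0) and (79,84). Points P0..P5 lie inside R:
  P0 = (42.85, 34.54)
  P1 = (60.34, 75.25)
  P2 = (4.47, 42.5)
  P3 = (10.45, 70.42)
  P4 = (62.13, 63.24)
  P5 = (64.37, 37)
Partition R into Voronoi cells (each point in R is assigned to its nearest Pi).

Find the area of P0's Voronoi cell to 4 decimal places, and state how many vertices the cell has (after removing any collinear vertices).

1. box [0,79]×[0,84]: [(0, 0) (79, 0) (79, 84) (0, 84)]
2. ⊥bis P0·P1 via (51.595,54.895): [(0, 77.0615) (0, 0) (79, 0) (79, 43.1211)]  |A|=4747.213
3. ⊥bis P0·P2 via (23.66,38.52): [(29.0638, 64.575) (15.671, 0) (79, 0) (79, 43.1211)]  |A|=3121.3882
4. ⊥bis P0·P3 via (26.65,52.48): [(36.5041, 61.3784) (26.5335, 52.3748) (15.671, 0) (79, 0) (79, 43.1211)]  |A|=3071.9572
5. ⊥bis P0·P4 via (52.49,48.89): [(35.3932, 60.3752) (26.5335, 52.3748) (15.671, 0) (79, 0) (79, 31.0812)]  |A|=2777.9887
6. ⊥bis P0·P5 via (53.61,35.77): [(52.0786, 49.1663) (35.3932, 60.3752) (26.5335, 52.3748) (15.671, 0) (57.6989, 0)]  |A|=1835.9672
7. canonical 5-gon: [(52.0786, 49.1663) (35.3932, 60.3752) (26.5335, 52.3748) (15.671, 0) (57.6989, 0)]
8. shoelace: 1835.9672

Area of P0's cell: 1835.9672 (5 vertices)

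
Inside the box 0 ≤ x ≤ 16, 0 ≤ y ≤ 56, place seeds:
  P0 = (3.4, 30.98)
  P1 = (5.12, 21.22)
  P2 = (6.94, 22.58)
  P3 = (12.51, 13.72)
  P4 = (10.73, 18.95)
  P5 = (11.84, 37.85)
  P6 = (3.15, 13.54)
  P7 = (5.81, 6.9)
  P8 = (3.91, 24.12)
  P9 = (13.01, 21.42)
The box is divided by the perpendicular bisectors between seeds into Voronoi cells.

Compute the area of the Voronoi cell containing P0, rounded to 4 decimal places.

1. box [0,16]×[0,56]: [(0, 0) (16, 0) (16, 56) (0, 56)]
2. ⊥bis P0·P1 via (4.26,26.1): [(0, 25.3493) (16, 28.1689) (16, 56) (0, 56)]  |A|=467.8544
3. ⊥bis P0·P2 via (5.17,26.78): [(0, 25.3493) (3.0508, 25.8869) (16, 31.3441) (16, 56) (0, 56)]  |A|=447.2966
4. ⊥bis P0·P3 via (7.955,22.35): [(0, 25.3493) (3.0508, 25.8869) (16, 31.3441) (16, 56) (0, 56)]  |A|=447.2966
5. ⊥bis P0·P4 via (7.065,24.965): [(0, 25.3493) (3.0508, 25.8869) (16, 31.3441) (16, 56) (0, 56)]  |A|=447.2966
6. ⊥bis P0·P5 via (7.62,34.415): [(0, 43.7764) (0, 25.3493) (3.0508, 25.8869) (11.6216, 29.4989)]  |A|=110.2822
7. ⊥bis P0·P6 via (3.275,22.26): [(0, 43.7764) (0, 25.3493) (3.0508, 25.8869) (11.6216, 29.4989)]  |A|=110.2822
8. ⊥bis P0·P7 via (4.605,18.94): [(0, 43.7764) (0, 25.3493) (3.0508, 25.8869) (11.6216, 29.4989)]  |A|=110.2822
9. ⊥bis P0·P8 via (3.655,27.55): [(0, 43.7764) (0, 27.2783) (7.713, 27.8517) (11.6216, 29.4989)]  |A|=101.0993
10. ⊥bis P0·P9 via (8.205,26.2): [(11.5609, 29.5735) (0, 43.7764) (0, 27.2783) (7.713, 27.8517) (11.3894, 29.401)]  |A|=101.0876
11. canonical 5-gon: [(11.5609, 29.5735) (0, 43.7764) (0, 27.2783) (7.713, 27.8517) (11.3894, 29.401)]
12. shoelace: 101.0876

Area of P0's cell: 101.0876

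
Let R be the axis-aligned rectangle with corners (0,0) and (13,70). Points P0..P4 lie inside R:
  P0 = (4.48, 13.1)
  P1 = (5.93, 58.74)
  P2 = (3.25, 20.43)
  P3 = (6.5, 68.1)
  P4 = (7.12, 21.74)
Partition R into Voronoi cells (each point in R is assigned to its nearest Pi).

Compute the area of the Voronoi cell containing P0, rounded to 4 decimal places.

Area of P0's cell: 213.6866

1. box [0,13]×[0,70]: [(0, 0) (13, 0) (13, 70) (0, 70)]
2. ⊥bis P0·P1 via (5.205,35.92): [(0, 36.0854) (0, 0) (13, 0) (13, 35.6723)]  |A|=466.4251
3. ⊥bis P0·P2 via (3.865,16.765): [(0, 16.1164) (0, 0) (13, 0) (13, 18.2979)]  |A|=223.6931
4. ⊥bis P0·P3 via (5.49,40.6): [(0, 16.1164) (0, 0) (13, 0) (13, 18.2979)]  |A|=223.6931
5. ⊥bis P0·P4 via (5.8,17.42): [(6.4978, 17.2068) (0, 16.1164) (0, 0) (13, 0) (13, 15.22)]  |A|=213.6866
6. canonical 5-gon: [(6.4978, 17.2068) (0, 16.1164) (0, 0) (13, 0) (13, 15.22)]
7. shoelace: 213.6866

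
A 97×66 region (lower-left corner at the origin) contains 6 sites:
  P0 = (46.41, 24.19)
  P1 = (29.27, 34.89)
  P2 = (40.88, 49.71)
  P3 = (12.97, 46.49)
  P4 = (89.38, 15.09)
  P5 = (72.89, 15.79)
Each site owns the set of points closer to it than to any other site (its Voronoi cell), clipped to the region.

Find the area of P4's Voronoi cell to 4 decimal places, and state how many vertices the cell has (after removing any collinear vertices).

Area of P4's cell: 972.5537 (5 vertices)

1. box [0,97]×[0,66]: [(0, 0) (97, 0) (97, 66) (0, 66)]
2. ⊥bis P4·P0 via (67.895,19.64): [(63.7357, 0) (97, 0) (97, 66) (77.7129, 66)]  |A|=1734.1947
3. ⊥bis P4·P1 via (59.325,24.99): [(63.7357, 0) (97, 0) (97, 66) (77.7129, 66)]  |A|=1734.1947
4. ⊥bis P4·P2 via (65.13,32.4): [(72.9035, 43.2901) (63.7357, 0) (97, 0) (97, 66) (89.1142, 66)]  |A|=1604.7342
5. ⊥bis P4·P3 via (51.175,30.79): [(72.9035, 43.2901) (63.7357, 0) (97, 0) (97, 66) (89.1142, 66)]  |A|=1604.7342
6. ⊥bis P4·P5 via (81.135,15.44): [(82.9125, 57.3119) (80.4796, 0) (97, 0) (97, 66) (89.1142, 66)]  |A|=972.5537
7. canonical 5-gon: [(82.9125, 57.3119) (80.4796, 0) (97, 0) (97, 66) (89.1142, 66)]
8. shoelace: 972.5537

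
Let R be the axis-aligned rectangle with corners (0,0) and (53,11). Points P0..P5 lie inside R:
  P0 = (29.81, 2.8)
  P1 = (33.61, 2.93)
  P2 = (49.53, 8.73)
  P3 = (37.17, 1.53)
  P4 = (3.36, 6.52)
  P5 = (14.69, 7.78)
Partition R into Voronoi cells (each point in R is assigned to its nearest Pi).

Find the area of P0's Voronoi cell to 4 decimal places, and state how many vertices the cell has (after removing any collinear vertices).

Area of P0's cell: 102.3076 (4 vertices)

1. box [0,53]×[0,11]: [(0, 0) (53, 0) (53, 11) (0, 11)]
2. ⊥bis P0·P1 via (31.71,2.865): [(0, 0) (31.808, 0) (31.4317, 11) (0, 11)]  |A|=347.8184
3. ⊥bis P0·P2 via (39.67,5.765): [(0, 0) (31.808, 0) (31.4317, 11) (0, 11)]  |A|=347.8184
4. ⊥bis P0·P3 via (33.49,2.165): [(0, 0) (31.808, 0) (31.4317, 11) (0, 11)]  |A|=347.8184
5. ⊥bis P0·P4 via (16.585,4.66): [(15.9296, 0) (31.808, 0) (31.4317, 11) (17.4767, 11)]  |A|=164.0839
6. ⊥bis P0·P5 via (22.25,5.29): [(20.5077, 0) (31.808, 0) (31.4317, 11) (24.1307, 11)]  |A|=102.3076
7. canonical 4-gon: [(20.5077, 0) (31.808, 0) (31.4317, 11) (24.1307, 11)]
8. shoelace: 102.3076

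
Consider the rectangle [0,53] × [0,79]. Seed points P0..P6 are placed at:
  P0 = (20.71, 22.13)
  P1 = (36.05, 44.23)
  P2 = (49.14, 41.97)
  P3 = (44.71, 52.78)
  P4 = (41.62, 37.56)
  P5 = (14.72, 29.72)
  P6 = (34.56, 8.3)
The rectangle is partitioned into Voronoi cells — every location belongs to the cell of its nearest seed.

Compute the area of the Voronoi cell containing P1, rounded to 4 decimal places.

1. box [0,53]×[0,79]: [(0, 0) (53, 0) (53, 79) (0, 79)]
2. ⊥bis P1·P0 via (28.38,33.18): [(0, 52.8791) (53, 16.0908) (53, 79) (0, 79)]  |A|=2359.2981
3. ⊥bis P1·P2 via (42.595,43.1): [(0, 52.8791) (39.5444, 25.4306) (48.7932, 79) (0, 79)]  |A|=1823.3779
4. ⊥bis P1·P3 via (40.38,48.505): [(0, 52.8791) (39.5444, 25.4306) (43.0596, 45.7909) (10.2723, 79) (0, 79)]  |A|=1183.7578
5. ⊥bis P1·P4 via (38.835,40.895): [(0, 52.8791) (29.0443, 32.7189) (42.7836, 44.1924) (43.0596, 45.7909) (10.2723, 79) (0, 79)]  |A|=1073.4531
6. ⊥bis P1·P5 via (25.385,36.975): [(0, 74.2915) (27.5968, 33.7237) (29.0443, 32.7189) (42.7836, 44.1924) (43.0596, 45.7909) (10.2723, 79) (0, 79)]  |A|=777.9963
7. ⊥bis P1·P6 via (35.305,26.265): [(0, 74.2915) (27.5968, 33.7237) (29.0443, 32.7189) (42.7836, 44.1924) (43.0596, 45.7909) (10.2723, 79) (0, 79)]  |A|=777.9963
8. canonical 7-gon: [(0, 74.2915) (27.5968, 33.7237) (29.0443, 32.7189) (42.7836, 44.1924) (43.0596, 45.7909) (10.2723, 79) (0, 79)]
9. shoelace: 777.9963

Area of P1's cell: 777.9963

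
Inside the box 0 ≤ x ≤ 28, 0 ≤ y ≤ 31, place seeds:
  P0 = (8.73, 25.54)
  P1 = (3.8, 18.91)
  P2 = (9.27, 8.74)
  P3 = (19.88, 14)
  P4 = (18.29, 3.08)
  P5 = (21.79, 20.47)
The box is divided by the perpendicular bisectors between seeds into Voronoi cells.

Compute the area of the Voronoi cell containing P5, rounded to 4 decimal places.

Area of P5's cell: 168.9110

1. box [0,28]×[0,31]: [(0, 0) (28, 0) (28, 31) (0, 31)]
2. ⊥bis P5·P0 via (15.26,23.005): [(6.3293, 0) (28, 0) (28, 31) (18.3637, 31)]  |A|=485.2586
3. ⊥bis P5·P1 via (12.795,19.69): [(13.0101, 17.2094) (14.5024, 0) (28, 0) (28, 31) (18.3637, 31)]  |A|=414.9311
4. ⊥bis P5·P2 via (15.53,14.605): [(13.0335, 17.2696) (28, 1.2952) (28, 31) (18.3637, 31)]  |A|=288.4436
5. ⊥bis P5·P3 via (20.835,17.235): [(13.8236, 19.3048) (28, 15.1198) (28, 31) (18.3637, 31)]  |A|=168.911
6. ⊥bis P5·P4 via (20.04,11.775): [(13.8236, 19.3048) (28, 15.1198) (28, 31) (18.3637, 31)]  |A|=168.911
7. canonical 4-gon: [(13.8236, 19.3048) (28, 15.1198) (28, 31) (18.3637, 31)]
8. shoelace: 168.911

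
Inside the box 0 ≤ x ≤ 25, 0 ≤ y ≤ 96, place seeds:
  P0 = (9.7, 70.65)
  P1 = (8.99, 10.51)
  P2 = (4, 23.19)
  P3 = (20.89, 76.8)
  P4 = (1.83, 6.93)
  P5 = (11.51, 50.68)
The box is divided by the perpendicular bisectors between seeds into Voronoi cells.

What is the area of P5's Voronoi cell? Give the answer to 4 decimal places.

1. box [0,25]×[0,96]: [(0, 0) (25, 0) (25, 96) (0, 96)]
2. ⊥bis P5·P0 via (10.605,60.665): [(0, 59.7038) (0, 0) (25, 0) (25, 61.9697)]  |A|=1520.9189
3. ⊥bis P5·P1 via (10.25,30.595): [(0, 59.7038) (0, 31.238) (25, 29.6697) (25, 61.9697)]  |A|=759.5726
4. ⊥bis P5·P2 via (7.755,36.935): [(0, 59.7038) (0, 39.0536) (25, 32.2238) (25, 61.9697)]  |A|=629.9511
5. ⊥bis P5·P3 via (16.2,63.74): [(21.9096, 61.6896) (0, 59.7038) (0, 39.0536) (25, 32.2238) (25, 60.5798)]  |A|=627.8034
6. ⊥bis P5·P4 via (6.67,28.805): [(21.9096, 61.6896) (0, 59.7038) (0, 39.0536) (25, 32.2238) (25, 60.5798)]  |A|=627.8034
7. canonical 5-gon: [(21.9096, 61.6896) (0, 59.7038) (0, 39.0536) (25, 32.2238) (25, 60.5798)]
8. shoelace: 627.8034

Area of P5's cell: 627.8034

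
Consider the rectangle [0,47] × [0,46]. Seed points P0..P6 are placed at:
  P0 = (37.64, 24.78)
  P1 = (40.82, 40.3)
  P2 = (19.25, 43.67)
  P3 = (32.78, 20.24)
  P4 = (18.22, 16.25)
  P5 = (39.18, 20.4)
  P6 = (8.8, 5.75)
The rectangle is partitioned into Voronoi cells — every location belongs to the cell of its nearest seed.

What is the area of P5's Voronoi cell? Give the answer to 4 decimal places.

Area of P5's cell: 255.7392

1. box [0,47]×[0,46]: [(0, 0) (47, 0) (47, 46) (0, 46)]
2. ⊥bis P5·P0 via (38.41,22.59): [(0, 9.0851) (0, 0) (47, 0) (47, 25.6102)]  |A|=815.3405
3. ⊥bis P5·P1 via (40,30.35): [(0, 9.0851) (0, 0) (47, 0) (47, 25.6102)]  |A|=815.3405
4. ⊥bis P5·P2 via (29.215,32.035): [(4.1037, 10.528) (0, 7.0133) (0, 0) (47, 0) (47, 25.6102)]  |A|=811.0895
5. ⊥bis P5·P3 via (35.98,20.32): [(35.9449, 21.7233) (36.488, 0) (47, 0) (47, 25.6102)]  |A|=255.7392
6. ⊥bis P5·P4 via (28.7,18.325): [(35.9449, 21.7233) (36.488, 0) (47, 0) (47, 25.6102)]  |A|=255.7392
7. ⊥bis P5·P6 via (23.99,13.075): [(35.9449, 21.7233) (36.488, 0) (47, 0) (47, 25.6102)]  |A|=255.7392
8. canonical 4-gon: [(35.9449, 21.7233) (36.488, 0) (47, 0) (47, 25.6102)]
9. shoelace: 255.7392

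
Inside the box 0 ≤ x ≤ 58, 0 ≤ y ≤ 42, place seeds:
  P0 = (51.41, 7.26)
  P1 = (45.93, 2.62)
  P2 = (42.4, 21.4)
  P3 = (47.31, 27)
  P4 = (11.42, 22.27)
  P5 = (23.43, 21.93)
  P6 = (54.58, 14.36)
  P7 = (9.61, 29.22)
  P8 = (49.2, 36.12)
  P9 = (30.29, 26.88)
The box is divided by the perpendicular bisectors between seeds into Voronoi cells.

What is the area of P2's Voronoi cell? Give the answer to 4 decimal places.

1. box [0,58]×[0,42]: [(0, 0) (58, 0) (58, 42) (0, 42)]
2. ⊥bis P2·P0 via (46.905,14.33): [(0, 0) (24.416, 0) (58, 21.3997) (58, 42) (0, 42)]  |A|=2076.6554
3. ⊥bis P2·P1 via (44.165,12.01): [(0, 3.7085) (42.8871, 11.7698) (58, 21.3997) (58, 42) (0, 42)]  |A|=1853.4468
4. ⊥bis P2·P3 via (44.855,24.2): [(0, 3.7085) (42.8871, 11.7698) (52.237, 17.7276) (24.5536, 42) (0, 42)]  |A|=1388.174
5. ⊥bis P2·P4 via (26.91,21.835): [(26.5411, 8.6973) (42.8871, 11.7698) (52.237, 17.7276) (27.4061, 39.499)]  |A|=426.1629
6. ⊥bis P2·P5 via (32.915,21.665): [(32.5844, 9.8332) (42.8871, 11.7698) (52.237, 17.7276) (33.2696, 34.3579)]  |A|=259.9188
7. ⊥bis P2·P6 via (48.49,17.88): [(32.5844, 9.8332) (42.8871, 11.7698) (46.1659, 13.859) (49.6918, 19.9592) (33.2696, 34.3579)]  |A|=248.2214
8. ⊥bis P2·P7 via (26.005,25.31): [(32.5844, 9.8332) (42.8871, 11.7698) (46.1659, 13.859) (49.6918, 19.9592) (33.2696, 34.3579)]  |A|=248.2214
9. ⊥bis P2·P8 via (45.8,28.76): [(32.5844, 9.8332) (42.8871, 11.7698) (46.1659, 13.859) (49.6918, 19.9592) (33.2696, 34.3579)]  |A|=248.2214
10. ⊥bis P2·P9 via (36.345,24.14): [(32.763, 16.2243) (32.5844, 9.8332) (42.8871, 11.7698) (46.1659, 13.859) (49.6918, 19.9592) (38.7818, 29.5249)]  |A|=197.0195
11. canonical 6-gon: [(32.763, 16.2243) (32.5844, 9.8332) (42.8871, 11.7698) (46.1659, 13.859) (49.6918, 19.9592) (38.7818, 29.5249)]
12. shoelace: 197.0195

Area of P2's cell: 197.0195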